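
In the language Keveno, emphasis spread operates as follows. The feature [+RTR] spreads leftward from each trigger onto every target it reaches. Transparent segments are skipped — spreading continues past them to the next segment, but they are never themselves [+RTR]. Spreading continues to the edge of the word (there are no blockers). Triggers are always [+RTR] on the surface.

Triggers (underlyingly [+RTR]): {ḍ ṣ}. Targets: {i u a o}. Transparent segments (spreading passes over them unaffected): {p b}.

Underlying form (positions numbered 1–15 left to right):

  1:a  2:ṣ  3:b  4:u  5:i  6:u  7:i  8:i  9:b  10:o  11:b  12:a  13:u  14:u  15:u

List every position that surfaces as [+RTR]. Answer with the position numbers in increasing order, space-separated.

1 2

From /ṣ/ at 2 leftward: 1 /a/ → [+RTR]; word edge.
Targets with no active source: positions 4 5 6 7 8 10 12 13 14 15 stay [-emphatic].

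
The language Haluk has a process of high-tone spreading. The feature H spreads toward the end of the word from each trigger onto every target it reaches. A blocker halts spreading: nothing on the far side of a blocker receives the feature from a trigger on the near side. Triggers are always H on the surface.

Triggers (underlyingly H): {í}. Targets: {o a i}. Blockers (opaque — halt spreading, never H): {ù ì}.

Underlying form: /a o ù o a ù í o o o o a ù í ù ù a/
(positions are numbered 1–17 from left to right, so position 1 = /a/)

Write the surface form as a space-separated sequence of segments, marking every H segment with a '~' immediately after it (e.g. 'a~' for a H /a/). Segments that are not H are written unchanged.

From /í/ at 7 rightward: 8 /o/ → H; 9 /o/ → H; 10 /o/ → H; 11 /o/ → H; 12 /a/ → H; 13 /ù/ blocks.
From /í/ at 14 rightward: 15 /ù/ blocks.
Targets with no active source: positions 1 2 4 5 17 stay [-high tone].
H positions on the surface: 7 8 9 10 11 12 14.

a o ù o a ù í~ o~ o~ o~ o~ a~ ù í~ ù ù a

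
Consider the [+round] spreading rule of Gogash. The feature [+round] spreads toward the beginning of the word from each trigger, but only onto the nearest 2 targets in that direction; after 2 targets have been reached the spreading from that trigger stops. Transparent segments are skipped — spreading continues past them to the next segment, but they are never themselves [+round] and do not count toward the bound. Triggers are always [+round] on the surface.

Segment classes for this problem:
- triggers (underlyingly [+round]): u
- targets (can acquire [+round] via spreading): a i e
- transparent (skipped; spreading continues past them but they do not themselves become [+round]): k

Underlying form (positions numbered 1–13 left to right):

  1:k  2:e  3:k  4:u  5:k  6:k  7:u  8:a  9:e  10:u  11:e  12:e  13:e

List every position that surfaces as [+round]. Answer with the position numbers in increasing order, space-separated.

2 4 7 8 9 10

From /u/ at 4 leftward: 3 /k/ transparent; 2 /e/ → [+round]; 1 /k/ transparent; word edge.
From /u/ at 7 leftward: 6 /k/ transparent; 5 /k/ transparent; 4 /u/ is itself a trigger — this domain ends here.
From /u/ at 10 leftward: 9 /e/ → [+round]; 8 /a/ → [+round]; bound reached.
Targets with no active source: positions 11 12 13 stay [-round].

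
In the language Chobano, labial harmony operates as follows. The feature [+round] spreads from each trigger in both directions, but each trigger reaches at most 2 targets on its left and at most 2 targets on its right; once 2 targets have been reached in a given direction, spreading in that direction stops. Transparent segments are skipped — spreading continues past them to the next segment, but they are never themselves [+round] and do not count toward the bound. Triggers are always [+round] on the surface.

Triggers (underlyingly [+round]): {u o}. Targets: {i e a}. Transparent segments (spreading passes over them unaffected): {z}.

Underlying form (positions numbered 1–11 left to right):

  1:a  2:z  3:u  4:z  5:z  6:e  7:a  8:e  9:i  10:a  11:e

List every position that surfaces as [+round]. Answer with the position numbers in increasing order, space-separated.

From /u/ at 3 rightward: 4 /z/ transparent; 5 /z/ transparent; 6 /e/ → [+round]; 7 /a/ → [+round]; bound reached.
From /u/ at 3 leftward: 2 /z/ transparent; 1 /a/ → [+round]; word edge.
Targets with no active source: positions 8 9 10 11 stay [-round].

1 3 6 7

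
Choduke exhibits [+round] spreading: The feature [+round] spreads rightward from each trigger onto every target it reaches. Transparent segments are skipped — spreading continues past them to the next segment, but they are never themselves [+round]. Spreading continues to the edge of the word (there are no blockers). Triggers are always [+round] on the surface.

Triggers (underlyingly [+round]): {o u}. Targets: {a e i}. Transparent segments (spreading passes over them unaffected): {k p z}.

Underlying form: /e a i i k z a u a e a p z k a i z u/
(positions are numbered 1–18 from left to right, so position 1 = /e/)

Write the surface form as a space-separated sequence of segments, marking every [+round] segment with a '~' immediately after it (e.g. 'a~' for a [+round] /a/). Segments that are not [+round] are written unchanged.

e a i i k z a u~ a~ e~ a~ p z k a~ i~ z u~

From /u/ at 8 rightward: 9 /a/ → [+round]; 10 /e/ → [+round]; 11 /a/ → [+round]; 12 /p/ transparent; 13 /z/ transparent; 14 /k/ transparent; 15 /a/ → [+round]; 16 /i/ → [+round]; 17 /z/ transparent; 18 /u/ is itself a trigger — this domain ends here.
From /u/ at 18 rightward: word edge.
Targets with no active source: positions 1 2 3 4 7 stay [-round].
[+round] positions on the surface: 8 9 10 11 15 16 18.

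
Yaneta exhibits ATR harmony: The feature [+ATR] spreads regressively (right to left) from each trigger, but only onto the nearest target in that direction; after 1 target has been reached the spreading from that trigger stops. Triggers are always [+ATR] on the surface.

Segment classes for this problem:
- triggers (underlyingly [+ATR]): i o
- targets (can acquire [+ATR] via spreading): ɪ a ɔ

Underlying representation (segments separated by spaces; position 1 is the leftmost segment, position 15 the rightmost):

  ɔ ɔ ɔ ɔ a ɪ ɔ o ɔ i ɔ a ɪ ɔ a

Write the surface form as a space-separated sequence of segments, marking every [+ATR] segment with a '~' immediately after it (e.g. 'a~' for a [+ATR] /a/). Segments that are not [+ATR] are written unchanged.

From /o/ at 8 leftward: 7 /ɔ/ → [+ATR]; bound reached.
From /i/ at 10 leftward: 9 /ɔ/ → [+ATR]; bound reached.
Targets with no active source: positions 1 2 3 4 5 6 11 12 13 14 15 stay [-ATR].
[+ATR] positions on the surface: 7 8 9 10.

ɔ ɔ ɔ ɔ a ɪ ɔ~ o~ ɔ~ i~ ɔ a ɪ ɔ a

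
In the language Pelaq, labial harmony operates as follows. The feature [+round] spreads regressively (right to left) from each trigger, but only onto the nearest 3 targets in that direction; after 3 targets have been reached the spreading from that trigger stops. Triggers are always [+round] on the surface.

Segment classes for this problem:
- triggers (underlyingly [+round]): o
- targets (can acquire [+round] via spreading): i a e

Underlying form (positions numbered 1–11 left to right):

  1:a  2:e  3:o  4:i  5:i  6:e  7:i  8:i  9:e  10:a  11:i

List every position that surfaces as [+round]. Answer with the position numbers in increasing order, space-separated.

1 2 3

From /o/ at 3 leftward: 2 /e/ → [+round]; 1 /a/ → [+round]; word edge.
Targets with no active source: positions 4 5 6 7 8 9 10 11 stay [-round].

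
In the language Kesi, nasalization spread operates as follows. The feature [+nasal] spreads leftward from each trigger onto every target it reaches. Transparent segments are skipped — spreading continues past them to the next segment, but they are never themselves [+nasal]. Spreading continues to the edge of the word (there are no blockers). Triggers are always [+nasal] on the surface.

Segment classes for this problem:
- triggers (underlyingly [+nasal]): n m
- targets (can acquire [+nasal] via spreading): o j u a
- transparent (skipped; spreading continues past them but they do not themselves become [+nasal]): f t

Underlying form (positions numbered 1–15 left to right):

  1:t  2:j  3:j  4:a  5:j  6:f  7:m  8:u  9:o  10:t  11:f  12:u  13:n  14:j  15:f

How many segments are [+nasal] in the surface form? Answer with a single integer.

From /m/ at 7 leftward: 6 /f/ transparent; 5 /j/ → [+nasal]; 4 /a/ → [+nasal]; 3 /j/ → [+nasal]; 2 /j/ → [+nasal]; 1 /t/ transparent; word edge.
From /n/ at 13 leftward: 12 /u/ → [+nasal]; 11 /f/ transparent; 10 /t/ transparent; 9 /o/ → [+nasal]; 8 /u/ → [+nasal]; 7 /m/ is itself a trigger — this domain ends here.
Target with no active source: position 14 stays [-nasal].
[+nasal] positions on the surface: 2 3 4 5 7 8 9 12 13.

9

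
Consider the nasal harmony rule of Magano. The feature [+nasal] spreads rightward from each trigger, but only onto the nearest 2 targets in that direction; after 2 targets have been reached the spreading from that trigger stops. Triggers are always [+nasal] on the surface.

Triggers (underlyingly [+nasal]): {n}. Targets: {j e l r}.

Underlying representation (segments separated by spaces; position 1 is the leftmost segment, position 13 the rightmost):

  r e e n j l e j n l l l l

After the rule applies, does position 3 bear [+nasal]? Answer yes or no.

no

From /n/ at 4 rightward: 5 /j/ → [+nasal]; 6 /l/ → [+nasal]; bound reached.
From /n/ at 9 rightward: 10 /l/ → [+nasal]; 11 /l/ → [+nasal]; bound reached.
Targets with no active source: positions 1 2 3 7 8 12 13 stay [-nasal].
[+nasal] positions on the surface: 4 5 6 9 10 11.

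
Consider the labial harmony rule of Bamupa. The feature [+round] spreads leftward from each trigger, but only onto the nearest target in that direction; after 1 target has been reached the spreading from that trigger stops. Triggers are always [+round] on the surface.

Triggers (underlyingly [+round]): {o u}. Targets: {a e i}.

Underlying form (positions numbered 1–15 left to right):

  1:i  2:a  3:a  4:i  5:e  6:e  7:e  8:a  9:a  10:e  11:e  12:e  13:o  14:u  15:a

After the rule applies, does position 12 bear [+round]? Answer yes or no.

From /o/ at 13 leftward: 12 /e/ → [+round]; bound reached.
From /u/ at 14 leftward: 13 /o/ is itself a trigger — this domain ends here.
Targets with no active source: positions 1 2 3 4 5 6 7 8 9 10 11 15 stay [-round].
[+round] positions on the surface: 12 13 14.

yes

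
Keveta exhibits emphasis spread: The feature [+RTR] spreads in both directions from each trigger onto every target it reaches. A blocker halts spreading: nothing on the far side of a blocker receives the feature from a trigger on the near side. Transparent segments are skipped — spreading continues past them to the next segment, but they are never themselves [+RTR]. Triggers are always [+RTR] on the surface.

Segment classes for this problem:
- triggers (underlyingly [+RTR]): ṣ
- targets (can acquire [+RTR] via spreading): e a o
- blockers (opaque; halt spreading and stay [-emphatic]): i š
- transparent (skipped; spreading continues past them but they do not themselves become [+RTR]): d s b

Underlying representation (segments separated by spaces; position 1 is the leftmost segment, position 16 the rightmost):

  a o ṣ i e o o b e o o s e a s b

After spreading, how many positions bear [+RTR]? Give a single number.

3

From /ṣ/ at 3 rightward: 4 /i/ blocks.
From /ṣ/ at 3 leftward: 2 /o/ → [+RTR]; 1 /a/ → [+RTR]; word edge.
Targets with no active source: positions 5 6 7 9 10 11 13 14 stay [-emphatic].
[+RTR] positions on the surface: 1 2 3.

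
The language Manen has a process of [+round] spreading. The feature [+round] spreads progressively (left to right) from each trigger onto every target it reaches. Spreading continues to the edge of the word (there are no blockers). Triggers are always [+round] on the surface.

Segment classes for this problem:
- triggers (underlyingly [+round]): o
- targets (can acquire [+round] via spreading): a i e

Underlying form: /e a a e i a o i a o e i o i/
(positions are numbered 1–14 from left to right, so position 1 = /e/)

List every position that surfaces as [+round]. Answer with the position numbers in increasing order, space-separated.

From /o/ at 7 rightward: 8 /i/ → [+round]; 9 /a/ → [+round]; 10 /o/ is itself a trigger — this domain ends here.
From /o/ at 10 rightward: 11 /e/ → [+round]; 12 /i/ → [+round]; 13 /o/ is itself a trigger — this domain ends here.
From /o/ at 13 rightward: 14 /i/ → [+round]; word edge.
Targets with no active source: positions 1 2 3 4 5 6 stay [-round].

7 8 9 10 11 12 13 14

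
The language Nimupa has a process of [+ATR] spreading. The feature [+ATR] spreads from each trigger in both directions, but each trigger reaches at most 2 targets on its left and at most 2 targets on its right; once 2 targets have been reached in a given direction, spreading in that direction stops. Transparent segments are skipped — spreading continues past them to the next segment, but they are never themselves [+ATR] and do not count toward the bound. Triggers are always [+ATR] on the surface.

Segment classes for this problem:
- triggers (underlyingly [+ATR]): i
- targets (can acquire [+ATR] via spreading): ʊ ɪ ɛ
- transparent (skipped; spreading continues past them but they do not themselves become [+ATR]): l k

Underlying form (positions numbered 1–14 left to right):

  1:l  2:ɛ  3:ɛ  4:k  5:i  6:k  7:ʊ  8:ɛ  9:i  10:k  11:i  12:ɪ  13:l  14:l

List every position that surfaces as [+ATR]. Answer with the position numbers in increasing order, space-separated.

2 3 5 7 8 9 11 12

From /i/ at 5 rightward: 6 /k/ transparent; 7 /ʊ/ → [+ATR]; 8 /ɛ/ → [+ATR]; bound reached.
From /i/ at 5 leftward: 4 /k/ transparent; 3 /ɛ/ → [+ATR]; 2 /ɛ/ → [+ATR]; bound reached.
From /i/ at 9 rightward: 10 /k/ transparent; 11 /i/ is itself a trigger — this domain ends here.
From /i/ at 9 leftward: 8 /ɛ/ → [+ATR]; 7 /ʊ/ → [+ATR]; bound reached.
From /i/ at 11 rightward: 12 /ɪ/ → [+ATR]; 13 /l/ transparent; 14 /l/ transparent; word edge.
From /i/ at 11 leftward: 10 /k/ transparent; 9 /i/ is itself a trigger — this domain ends here.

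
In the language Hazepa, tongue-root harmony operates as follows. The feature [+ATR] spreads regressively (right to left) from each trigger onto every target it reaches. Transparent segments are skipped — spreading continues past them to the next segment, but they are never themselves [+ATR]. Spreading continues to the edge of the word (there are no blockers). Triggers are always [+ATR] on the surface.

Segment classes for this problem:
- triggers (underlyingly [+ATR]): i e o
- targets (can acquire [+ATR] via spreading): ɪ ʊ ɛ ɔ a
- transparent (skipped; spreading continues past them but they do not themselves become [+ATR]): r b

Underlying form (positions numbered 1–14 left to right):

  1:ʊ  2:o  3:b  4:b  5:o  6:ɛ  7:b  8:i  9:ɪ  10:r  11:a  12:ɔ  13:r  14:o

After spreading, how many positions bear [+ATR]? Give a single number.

From /o/ at 2 leftward: 1 /ʊ/ → [+ATR]; word edge.
From /o/ at 5 leftward: 4 /b/ transparent; 3 /b/ transparent; 2 /o/ is itself a trigger — this domain ends here.
From /i/ at 8 leftward: 7 /b/ transparent; 6 /ɛ/ → [+ATR]; 5 /o/ is itself a trigger — this domain ends here.
From /o/ at 14 leftward: 13 /r/ transparent; 12 /ɔ/ → [+ATR]; 11 /a/ → [+ATR]; 10 /r/ transparent; 9 /ɪ/ → [+ATR]; 8 /i/ is itself a trigger — this domain ends here.
[+ATR] positions on the surface: 1 2 5 6 8 9 11 12 14.

9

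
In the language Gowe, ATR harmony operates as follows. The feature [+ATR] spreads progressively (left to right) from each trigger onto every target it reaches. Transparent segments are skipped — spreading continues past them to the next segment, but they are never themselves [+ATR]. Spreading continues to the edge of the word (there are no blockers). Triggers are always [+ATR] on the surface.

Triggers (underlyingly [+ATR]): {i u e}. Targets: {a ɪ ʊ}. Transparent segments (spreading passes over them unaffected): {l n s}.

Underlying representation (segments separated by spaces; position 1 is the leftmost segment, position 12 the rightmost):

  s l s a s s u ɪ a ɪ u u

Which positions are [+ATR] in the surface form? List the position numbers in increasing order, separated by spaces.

From /u/ at 7 rightward: 8 /ɪ/ → [+ATR]; 9 /a/ → [+ATR]; 10 /ɪ/ → [+ATR]; 11 /u/ is itself a trigger — this domain ends here.
From /u/ at 11 rightward: 12 /u/ is itself a trigger — this domain ends here.
From /u/ at 12 rightward: word edge.
Target with no active source: position 4 stays [-ATR].

7 8 9 10 11 12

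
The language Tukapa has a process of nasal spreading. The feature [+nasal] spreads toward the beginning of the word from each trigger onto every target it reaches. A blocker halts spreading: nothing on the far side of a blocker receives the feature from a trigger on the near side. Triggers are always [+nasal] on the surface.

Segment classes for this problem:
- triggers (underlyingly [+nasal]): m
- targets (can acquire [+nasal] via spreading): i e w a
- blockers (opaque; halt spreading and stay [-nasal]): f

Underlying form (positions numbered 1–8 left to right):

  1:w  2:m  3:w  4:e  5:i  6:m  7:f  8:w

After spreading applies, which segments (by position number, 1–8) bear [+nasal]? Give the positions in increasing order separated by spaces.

1 2 3 4 5 6

From /m/ at 2 leftward: 1 /w/ → [+nasal]; word edge.
From /m/ at 6 leftward: 5 /i/ → [+nasal]; 4 /e/ → [+nasal]; 3 /w/ → [+nasal]; 2 /m/ is itself a trigger — this domain ends here.
Target with no active source: position 8 stays [-nasal].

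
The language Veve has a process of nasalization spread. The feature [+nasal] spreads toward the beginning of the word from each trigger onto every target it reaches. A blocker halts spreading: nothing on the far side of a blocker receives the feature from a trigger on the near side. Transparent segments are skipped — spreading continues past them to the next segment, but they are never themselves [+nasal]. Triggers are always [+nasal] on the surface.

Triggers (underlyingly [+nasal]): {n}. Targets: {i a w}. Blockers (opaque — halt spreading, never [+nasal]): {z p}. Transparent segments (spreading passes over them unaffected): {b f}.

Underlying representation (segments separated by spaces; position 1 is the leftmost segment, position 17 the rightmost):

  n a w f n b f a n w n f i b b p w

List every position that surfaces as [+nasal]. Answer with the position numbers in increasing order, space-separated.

From /n/ at 1 leftward: word edge.
From /n/ at 5 leftward: 4 /f/ transparent; 3 /w/ → [+nasal]; 2 /a/ → [+nasal]; 1 /n/ is itself a trigger — this domain ends here.
From /n/ at 9 leftward: 8 /a/ → [+nasal]; 7 /f/ transparent; 6 /b/ transparent; 5 /n/ is itself a trigger — this domain ends here.
From /n/ at 11 leftward: 10 /w/ → [+nasal]; 9 /n/ is itself a trigger — this domain ends here.
Targets with no active source: positions 13 17 stay [-nasal].

1 2 3 5 8 9 10 11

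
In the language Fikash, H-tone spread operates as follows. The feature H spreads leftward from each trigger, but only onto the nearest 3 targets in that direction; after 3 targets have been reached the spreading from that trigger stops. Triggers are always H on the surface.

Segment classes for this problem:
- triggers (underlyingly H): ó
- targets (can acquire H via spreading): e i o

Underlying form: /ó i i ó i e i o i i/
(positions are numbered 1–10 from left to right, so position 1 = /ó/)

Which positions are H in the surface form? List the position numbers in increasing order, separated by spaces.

1 2 3 4

From /ó/ at 1 leftward: word edge.
From /ó/ at 4 leftward: 3 /i/ → H; 2 /i/ → H; 1 /ó/ is itself a trigger — this domain ends here.
Targets with no active source: positions 5 6 7 8 9 10 stay [-high tone].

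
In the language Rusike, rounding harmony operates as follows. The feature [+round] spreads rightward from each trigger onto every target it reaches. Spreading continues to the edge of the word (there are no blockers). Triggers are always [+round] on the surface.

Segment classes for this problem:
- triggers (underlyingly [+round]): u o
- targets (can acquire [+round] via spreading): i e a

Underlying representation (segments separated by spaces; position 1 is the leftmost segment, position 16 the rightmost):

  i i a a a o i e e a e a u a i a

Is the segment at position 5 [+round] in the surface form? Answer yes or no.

From /o/ at 6 rightward: 7 /i/ → [+round]; 8 /e/ → [+round]; 9 /e/ → [+round]; 10 /a/ → [+round]; 11 /e/ → [+round]; 12 /a/ → [+round]; 13 /u/ is itself a trigger — this domain ends here.
From /u/ at 13 rightward: 14 /a/ → [+round]; 15 /i/ → [+round]; 16 /a/ → [+round]; word edge.
Targets with no active source: positions 1 2 3 4 5 stay [-round].
[+round] positions on the surface: 6 7 8 9 10 11 12 13 14 15 16.

no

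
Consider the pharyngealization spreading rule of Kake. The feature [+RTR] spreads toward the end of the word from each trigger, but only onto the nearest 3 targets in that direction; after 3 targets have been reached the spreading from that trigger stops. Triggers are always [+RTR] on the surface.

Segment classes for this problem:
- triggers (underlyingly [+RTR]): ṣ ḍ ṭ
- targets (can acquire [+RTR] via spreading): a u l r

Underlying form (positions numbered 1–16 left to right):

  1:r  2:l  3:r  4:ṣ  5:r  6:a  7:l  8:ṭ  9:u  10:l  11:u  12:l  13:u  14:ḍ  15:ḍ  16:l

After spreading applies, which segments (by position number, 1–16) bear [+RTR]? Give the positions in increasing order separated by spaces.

From /ṣ/ at 4 rightward: 5 /r/ → [+RTR]; 6 /a/ → [+RTR]; 7 /l/ → [+RTR]; bound reached.
From /ṭ/ at 8 rightward: 9 /u/ → [+RTR]; 10 /l/ → [+RTR]; 11 /u/ → [+RTR]; bound reached.
From /ḍ/ at 14 rightward: 15 /ḍ/ is itself a trigger — this domain ends here.
From /ḍ/ at 15 rightward: 16 /l/ → [+RTR]; word edge.
Targets with no active source: positions 1 2 3 12 13 stay [-emphatic].

4 5 6 7 8 9 10 11 14 15 16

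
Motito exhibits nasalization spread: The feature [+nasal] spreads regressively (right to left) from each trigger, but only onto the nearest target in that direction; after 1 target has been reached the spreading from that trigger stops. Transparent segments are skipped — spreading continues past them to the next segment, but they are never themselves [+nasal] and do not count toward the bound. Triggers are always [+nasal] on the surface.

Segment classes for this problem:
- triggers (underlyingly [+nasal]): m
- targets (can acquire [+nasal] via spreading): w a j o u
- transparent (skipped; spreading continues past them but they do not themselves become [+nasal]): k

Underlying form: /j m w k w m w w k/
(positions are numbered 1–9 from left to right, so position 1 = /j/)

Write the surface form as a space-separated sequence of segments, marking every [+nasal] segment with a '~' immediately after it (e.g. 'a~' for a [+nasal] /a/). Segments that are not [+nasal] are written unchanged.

j~ m~ w k w~ m~ w w k

From /m/ at 2 leftward: 1 /j/ → [+nasal]; bound reached.
From /m/ at 6 leftward: 5 /w/ → [+nasal]; bound reached.
Targets with no active source: positions 3 7 8 stay [-nasal].
[+nasal] positions on the surface: 1 2 5 6.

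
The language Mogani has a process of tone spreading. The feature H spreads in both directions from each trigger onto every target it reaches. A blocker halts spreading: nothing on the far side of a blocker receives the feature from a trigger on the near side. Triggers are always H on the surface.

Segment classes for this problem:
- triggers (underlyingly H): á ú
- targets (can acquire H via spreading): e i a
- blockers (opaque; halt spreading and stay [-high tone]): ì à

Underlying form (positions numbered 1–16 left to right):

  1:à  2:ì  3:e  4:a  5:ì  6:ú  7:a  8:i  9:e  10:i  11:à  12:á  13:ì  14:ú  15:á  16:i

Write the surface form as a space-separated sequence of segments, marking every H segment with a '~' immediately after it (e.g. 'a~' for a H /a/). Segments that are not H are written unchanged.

From /ú/ at 6 rightward: 7 /a/ → H; 8 /i/ → H; 9 /e/ → H; 10 /i/ → H; 11 /à/ blocks.
From /ú/ at 6 leftward: 5 /ì/ blocks.
From /á/ at 12 rightward: 13 /ì/ blocks.
From /á/ at 12 leftward: 11 /à/ blocks.
From /ú/ at 14 rightward: 15 /á/ is itself a trigger — this domain ends here.
From /ú/ at 14 leftward: 13 /ì/ blocks.
From /á/ at 15 rightward: 16 /i/ → H; word edge.
From /á/ at 15 leftward: 14 /ú/ is itself a trigger — this domain ends here.
Targets with no active source: positions 3 4 stay [-high tone].
H positions on the surface: 6 7 8 9 10 12 14 15 16.

à ì e a ì ú~ a~ i~ e~ i~ à á~ ì ú~ á~ i~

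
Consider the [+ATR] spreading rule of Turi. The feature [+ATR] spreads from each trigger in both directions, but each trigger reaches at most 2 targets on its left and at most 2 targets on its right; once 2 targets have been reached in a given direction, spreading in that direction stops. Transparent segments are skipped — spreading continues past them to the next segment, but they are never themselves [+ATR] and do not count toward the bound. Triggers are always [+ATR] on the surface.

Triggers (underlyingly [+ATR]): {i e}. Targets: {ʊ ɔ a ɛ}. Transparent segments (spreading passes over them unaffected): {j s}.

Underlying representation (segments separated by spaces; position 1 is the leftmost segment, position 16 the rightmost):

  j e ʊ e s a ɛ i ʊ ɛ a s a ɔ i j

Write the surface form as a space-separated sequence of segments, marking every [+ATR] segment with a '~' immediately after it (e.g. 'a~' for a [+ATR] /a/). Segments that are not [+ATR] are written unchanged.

From /e/ at 2 rightward: 3 /ʊ/ → [+ATR]; 4 /e/ is itself a trigger — this domain ends here.
From /e/ at 2 leftward: 1 /j/ transparent; word edge.
From /e/ at 4 rightward: 5 /s/ transparent; 6 /a/ → [+ATR]; 7 /ɛ/ → [+ATR]; bound reached.
From /e/ at 4 leftward: 3 /ʊ/ → [+ATR]; 2 /e/ is itself a trigger — this domain ends here.
From /i/ at 8 rightward: 9 /ʊ/ → [+ATR]; 10 /ɛ/ → [+ATR]; bound reached.
From /i/ at 8 leftward: 7 /ɛ/ → [+ATR]; 6 /a/ → [+ATR]; bound reached.
From /i/ at 15 rightward: 16 /j/ transparent; word edge.
From /i/ at 15 leftward: 14 /ɔ/ → [+ATR]; 13 /a/ → [+ATR]; bound reached.
Target with no active source: position 11 stays [-ATR].
[+ATR] positions on the surface: 2 3 4 6 7 8 9 10 13 14 15.

j e~ ʊ~ e~ s a~ ɛ~ i~ ʊ~ ɛ~ a s a~ ɔ~ i~ j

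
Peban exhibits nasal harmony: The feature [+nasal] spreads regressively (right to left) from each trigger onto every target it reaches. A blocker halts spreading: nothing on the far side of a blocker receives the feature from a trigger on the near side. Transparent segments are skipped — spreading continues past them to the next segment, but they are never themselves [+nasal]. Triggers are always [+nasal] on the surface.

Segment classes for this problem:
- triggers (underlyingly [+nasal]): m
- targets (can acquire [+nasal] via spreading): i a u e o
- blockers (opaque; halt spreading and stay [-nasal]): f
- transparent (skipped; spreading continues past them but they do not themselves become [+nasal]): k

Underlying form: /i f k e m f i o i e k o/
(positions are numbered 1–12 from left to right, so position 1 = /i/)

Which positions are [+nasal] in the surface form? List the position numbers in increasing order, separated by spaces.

4 5

From /m/ at 5 leftward: 4 /e/ → [+nasal]; 3 /k/ transparent; 2 /f/ blocks.
Targets with no active source: positions 1 7 8 9 10 12 stay [-nasal].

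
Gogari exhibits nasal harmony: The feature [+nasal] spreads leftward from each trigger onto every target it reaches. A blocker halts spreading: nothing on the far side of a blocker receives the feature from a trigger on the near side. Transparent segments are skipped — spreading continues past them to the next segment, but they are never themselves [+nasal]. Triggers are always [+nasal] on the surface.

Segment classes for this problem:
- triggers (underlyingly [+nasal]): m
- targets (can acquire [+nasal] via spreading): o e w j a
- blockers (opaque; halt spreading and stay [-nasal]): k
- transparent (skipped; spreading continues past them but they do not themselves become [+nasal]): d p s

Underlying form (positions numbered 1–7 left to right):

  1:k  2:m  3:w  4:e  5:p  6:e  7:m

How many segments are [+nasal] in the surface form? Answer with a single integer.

From /m/ at 2 leftward: 1 /k/ blocks.
From /m/ at 7 leftward: 6 /e/ → [+nasal]; 5 /p/ transparent; 4 /e/ → [+nasal]; 3 /w/ → [+nasal]; 2 /m/ is itself a trigger — this domain ends here.
[+nasal] positions on the surface: 2 3 4 6 7.

5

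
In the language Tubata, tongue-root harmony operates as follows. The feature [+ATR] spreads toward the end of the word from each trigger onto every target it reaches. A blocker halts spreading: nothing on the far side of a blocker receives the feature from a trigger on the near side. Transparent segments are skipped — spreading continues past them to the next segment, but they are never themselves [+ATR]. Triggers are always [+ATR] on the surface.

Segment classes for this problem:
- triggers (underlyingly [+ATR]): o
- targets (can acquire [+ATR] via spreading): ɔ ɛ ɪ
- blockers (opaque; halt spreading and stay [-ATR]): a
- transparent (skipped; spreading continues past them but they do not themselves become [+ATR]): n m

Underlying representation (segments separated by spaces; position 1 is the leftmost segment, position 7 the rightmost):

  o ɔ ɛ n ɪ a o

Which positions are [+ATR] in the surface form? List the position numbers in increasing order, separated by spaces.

1 2 3 5 7

From /o/ at 1 rightward: 2 /ɔ/ → [+ATR]; 3 /ɛ/ → [+ATR]; 4 /n/ transparent; 5 /ɪ/ → [+ATR]; 6 /a/ blocks.
From /o/ at 7 rightward: word edge.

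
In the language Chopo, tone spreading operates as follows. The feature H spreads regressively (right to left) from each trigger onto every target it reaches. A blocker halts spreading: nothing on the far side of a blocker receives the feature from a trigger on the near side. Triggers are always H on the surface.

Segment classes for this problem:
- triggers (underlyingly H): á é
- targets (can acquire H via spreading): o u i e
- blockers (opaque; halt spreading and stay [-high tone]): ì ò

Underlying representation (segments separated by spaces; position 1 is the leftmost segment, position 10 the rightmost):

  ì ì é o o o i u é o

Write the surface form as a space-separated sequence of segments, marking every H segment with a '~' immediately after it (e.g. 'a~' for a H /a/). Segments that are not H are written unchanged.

ì ì é~ o~ o~ o~ i~ u~ é~ o

From /é/ at 3 leftward: 2 /ì/ blocks.
From /é/ at 9 leftward: 8 /u/ → H; 7 /i/ → H; 6 /o/ → H; 5 /o/ → H; 4 /o/ → H; 3 /é/ is itself a trigger — this domain ends here.
Target with no active source: position 10 stays [-high tone].
H positions on the surface: 3 4 5 6 7 8 9.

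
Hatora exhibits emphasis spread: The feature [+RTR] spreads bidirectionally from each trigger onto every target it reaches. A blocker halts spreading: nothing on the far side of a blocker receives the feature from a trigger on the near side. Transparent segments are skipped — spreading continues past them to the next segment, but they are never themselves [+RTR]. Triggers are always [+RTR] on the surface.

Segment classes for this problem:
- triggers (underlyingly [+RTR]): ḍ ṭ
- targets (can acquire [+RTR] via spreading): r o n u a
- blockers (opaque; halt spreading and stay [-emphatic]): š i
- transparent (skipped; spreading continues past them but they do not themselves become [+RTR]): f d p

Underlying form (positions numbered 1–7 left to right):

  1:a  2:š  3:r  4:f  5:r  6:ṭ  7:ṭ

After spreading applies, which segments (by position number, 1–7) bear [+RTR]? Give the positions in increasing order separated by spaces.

From /ṭ/ at 6 rightward: 7 /ṭ/ is itself a trigger — this domain ends here.
From /ṭ/ at 6 leftward: 5 /r/ → [+RTR]; 4 /f/ transparent; 3 /r/ → [+RTR]; 2 /š/ blocks.
From /ṭ/ at 7 rightward: word edge.
From /ṭ/ at 7 leftward: 6 /ṭ/ is itself a trigger — this domain ends here.
Target with no active source: position 1 stays [-emphatic].

3 5 6 7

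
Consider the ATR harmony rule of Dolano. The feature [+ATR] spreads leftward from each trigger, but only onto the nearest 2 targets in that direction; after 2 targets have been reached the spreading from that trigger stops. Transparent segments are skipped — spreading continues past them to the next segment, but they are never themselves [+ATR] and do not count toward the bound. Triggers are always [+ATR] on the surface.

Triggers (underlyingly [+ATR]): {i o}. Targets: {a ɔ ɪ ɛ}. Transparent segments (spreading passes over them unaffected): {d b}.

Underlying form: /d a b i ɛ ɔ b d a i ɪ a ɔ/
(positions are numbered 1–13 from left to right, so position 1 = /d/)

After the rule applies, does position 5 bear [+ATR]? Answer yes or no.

From /i/ at 4 leftward: 3 /b/ transparent; 2 /a/ → [+ATR]; 1 /d/ transparent; word edge.
From /i/ at 10 leftward: 9 /a/ → [+ATR]; 8 /d/ transparent; 7 /b/ transparent; 6 /ɔ/ → [+ATR]; bound reached.
Targets with no active source: positions 5 11 12 13 stay [-ATR].
[+ATR] positions on the surface: 2 4 6 9 10.

no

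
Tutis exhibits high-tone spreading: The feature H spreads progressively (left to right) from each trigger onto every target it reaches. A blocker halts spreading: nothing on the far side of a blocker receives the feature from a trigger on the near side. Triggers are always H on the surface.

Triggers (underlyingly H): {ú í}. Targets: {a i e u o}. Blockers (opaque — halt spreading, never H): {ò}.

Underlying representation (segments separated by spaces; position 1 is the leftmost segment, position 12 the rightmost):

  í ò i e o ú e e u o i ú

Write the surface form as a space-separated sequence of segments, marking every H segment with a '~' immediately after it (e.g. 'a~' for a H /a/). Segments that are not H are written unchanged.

í~ ò i e o ú~ e~ e~ u~ o~ i~ ú~

From /í/ at 1 rightward: 2 /ò/ blocks.
From /ú/ at 6 rightward: 7 /e/ → H; 8 /e/ → H; 9 /u/ → H; 10 /o/ → H; 11 /i/ → H; 12 /ú/ is itself a trigger — this domain ends here.
From /ú/ at 12 rightward: word edge.
Targets with no active source: positions 3 4 5 stay [-high tone].
H positions on the surface: 1 6 7 8 9 10 11 12.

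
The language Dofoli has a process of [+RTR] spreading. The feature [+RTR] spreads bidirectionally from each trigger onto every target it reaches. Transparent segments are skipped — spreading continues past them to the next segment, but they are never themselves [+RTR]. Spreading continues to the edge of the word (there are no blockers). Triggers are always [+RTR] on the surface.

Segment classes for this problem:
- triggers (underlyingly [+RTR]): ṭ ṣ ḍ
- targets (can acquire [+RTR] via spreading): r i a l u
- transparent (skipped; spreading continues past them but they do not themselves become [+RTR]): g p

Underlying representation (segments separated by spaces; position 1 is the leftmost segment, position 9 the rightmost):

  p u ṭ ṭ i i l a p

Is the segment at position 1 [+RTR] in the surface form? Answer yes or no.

From /ṭ/ at 3 rightward: 4 /ṭ/ is itself a trigger — this domain ends here.
From /ṭ/ at 3 leftward: 2 /u/ → [+RTR]; 1 /p/ transparent; word edge.
From /ṭ/ at 4 rightward: 5 /i/ → [+RTR]; 6 /i/ → [+RTR]; 7 /l/ → [+RTR]; 8 /a/ → [+RTR]; 9 /p/ transparent; word edge.
From /ṭ/ at 4 leftward: 3 /ṭ/ is itself a trigger — this domain ends here.
[+RTR] positions on the surface: 2 3 4 5 6 7 8.

no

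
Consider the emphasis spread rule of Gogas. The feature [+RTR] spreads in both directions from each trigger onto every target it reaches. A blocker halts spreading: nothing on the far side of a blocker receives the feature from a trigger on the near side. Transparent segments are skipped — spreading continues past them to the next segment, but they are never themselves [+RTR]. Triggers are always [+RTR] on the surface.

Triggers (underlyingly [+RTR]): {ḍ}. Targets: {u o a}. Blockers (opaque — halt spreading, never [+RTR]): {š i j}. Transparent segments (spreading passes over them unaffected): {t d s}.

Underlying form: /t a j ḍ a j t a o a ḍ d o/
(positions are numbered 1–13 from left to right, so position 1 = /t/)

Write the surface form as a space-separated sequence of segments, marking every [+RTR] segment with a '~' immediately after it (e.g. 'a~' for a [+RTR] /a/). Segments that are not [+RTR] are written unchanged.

t a j ḍ~ a~ j t a~ o~ a~ ḍ~ d o~

From /ḍ/ at 4 rightward: 5 /a/ → [+RTR]; 6 /j/ blocks.
From /ḍ/ at 4 leftward: 3 /j/ blocks.
From /ḍ/ at 11 rightward: 12 /d/ transparent; 13 /o/ → [+RTR]; word edge.
From /ḍ/ at 11 leftward: 10 /a/ → [+RTR]; 9 /o/ → [+RTR]; 8 /a/ → [+RTR]; 7 /t/ transparent; 6 /j/ blocks.
Target with no active source: position 2 stays [-emphatic].
[+RTR] positions on the surface: 4 5 8 9 10 11 13.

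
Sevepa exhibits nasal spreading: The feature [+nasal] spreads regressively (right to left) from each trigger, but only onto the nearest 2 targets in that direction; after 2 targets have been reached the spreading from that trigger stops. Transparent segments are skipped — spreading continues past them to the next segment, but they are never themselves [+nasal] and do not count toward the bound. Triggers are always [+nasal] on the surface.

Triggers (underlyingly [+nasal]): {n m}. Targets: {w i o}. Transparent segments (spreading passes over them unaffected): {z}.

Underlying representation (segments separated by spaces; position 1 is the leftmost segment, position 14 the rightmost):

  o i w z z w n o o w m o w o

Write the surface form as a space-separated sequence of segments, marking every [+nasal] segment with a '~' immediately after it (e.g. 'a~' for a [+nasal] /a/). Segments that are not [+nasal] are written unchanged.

From /n/ at 7 leftward: 6 /w/ → [+nasal]; 5 /z/ transparent; 4 /z/ transparent; 3 /w/ → [+nasal]; bound reached.
From /m/ at 11 leftward: 10 /w/ → [+nasal]; 9 /o/ → [+nasal]; bound reached.
Targets with no active source: positions 1 2 8 12 13 14 stay [-nasal].
[+nasal] positions on the surface: 3 6 7 9 10 11.

o i w~ z z w~ n~ o o~ w~ m~ o w o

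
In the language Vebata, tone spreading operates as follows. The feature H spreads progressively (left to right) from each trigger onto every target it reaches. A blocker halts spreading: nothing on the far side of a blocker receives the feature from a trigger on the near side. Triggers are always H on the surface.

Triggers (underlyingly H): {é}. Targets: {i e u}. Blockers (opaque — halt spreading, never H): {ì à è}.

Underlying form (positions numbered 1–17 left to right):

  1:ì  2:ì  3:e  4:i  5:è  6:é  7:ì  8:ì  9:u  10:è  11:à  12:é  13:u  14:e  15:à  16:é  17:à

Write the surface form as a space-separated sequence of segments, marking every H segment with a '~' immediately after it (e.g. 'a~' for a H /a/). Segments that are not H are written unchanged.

From /é/ at 6 rightward: 7 /ì/ blocks.
From /é/ at 12 rightward: 13 /u/ → H; 14 /e/ → H; 15 /à/ blocks.
From /é/ at 16 rightward: 17 /à/ blocks.
Targets with no active source: positions 3 4 9 stay [-high tone].
H positions on the surface: 6 12 13 14 16.

ì ì e i è é~ ì ì u è à é~ u~ e~ à é~ à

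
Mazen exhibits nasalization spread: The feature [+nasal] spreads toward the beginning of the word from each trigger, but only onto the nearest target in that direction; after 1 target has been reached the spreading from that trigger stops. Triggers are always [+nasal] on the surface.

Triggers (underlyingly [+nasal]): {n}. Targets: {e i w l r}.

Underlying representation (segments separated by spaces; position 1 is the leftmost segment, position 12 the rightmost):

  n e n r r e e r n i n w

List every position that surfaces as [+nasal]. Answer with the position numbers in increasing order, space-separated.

From /n/ at 1 leftward: word edge.
From /n/ at 3 leftward: 2 /e/ → [+nasal]; bound reached.
From /n/ at 9 leftward: 8 /r/ → [+nasal]; bound reached.
From /n/ at 11 leftward: 10 /i/ → [+nasal]; bound reached.
Targets with no active source: positions 4 5 6 7 12 stay [-nasal].

1 2 3 8 9 10 11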